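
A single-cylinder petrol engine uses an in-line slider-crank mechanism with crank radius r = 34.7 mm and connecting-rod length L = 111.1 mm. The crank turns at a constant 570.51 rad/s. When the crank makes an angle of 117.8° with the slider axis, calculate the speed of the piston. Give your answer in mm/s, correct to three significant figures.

ω = 570.5 rad/s
For an in-line slider-crank, x = r cosθ + √(L² − r² sin²θ), so v = −rω sinθ·[1 + r cosθ/√(L² − r² sin²θ)].
With r = 0.0347 m, L = 0.1111 m, θ = 117.8°: √(L² − r² sin²θ) = 0.10678 m.
v = −0.0347·570.5·0.88458·[1 + 0.0347·-0.46639/0.10678] = -14.858 m/s.
|v| = 14.858 m/s = 14858 mm/s.

14900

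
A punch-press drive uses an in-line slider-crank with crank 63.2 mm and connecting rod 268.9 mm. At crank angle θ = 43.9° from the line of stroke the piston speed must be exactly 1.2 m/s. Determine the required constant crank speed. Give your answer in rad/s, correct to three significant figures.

For an in-line slider-crank, |v_piston| = rω|sinθ|·[1 + r cosθ/√(L² − r² sin²θ)].
With r = 0.0632 m, L = 0.2689 m, θ = 43.9°: the bracketed kinematic factor |dx/dθ| = 0.051345 m.
ω = v/|dx/dθ| = 1.2/0.051345 = 23.371 rad/s.

23.4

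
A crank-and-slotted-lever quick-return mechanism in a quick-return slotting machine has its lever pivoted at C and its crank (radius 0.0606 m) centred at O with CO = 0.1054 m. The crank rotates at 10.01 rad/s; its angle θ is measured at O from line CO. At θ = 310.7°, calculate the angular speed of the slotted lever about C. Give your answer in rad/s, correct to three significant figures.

ω = 10.01 rad/s
Crank pin A relative to C: A = (d + r cosθ, r sinθ); lever angle φ = atan2(r sinθ, d + r cosθ).
Differentiating tanφ: φ̇ = rω(d cosθ + r)/(d² + r² + 2dr cosθ).
d² + r² + 2dr cosθ = |CA|² = 0.0231117 m²;  d cosθ + r = +0.12933 m.
|ω_lever| = |0.0606·10.01·+0.12933| / 0.0231117 = 3.3945 rad/s.

3.39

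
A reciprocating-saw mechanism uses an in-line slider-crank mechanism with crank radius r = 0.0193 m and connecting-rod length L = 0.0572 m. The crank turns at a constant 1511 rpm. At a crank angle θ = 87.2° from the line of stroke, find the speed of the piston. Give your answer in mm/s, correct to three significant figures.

3100

ω = 2π·1511/60 = 158.2 rad/s
For an in-line slider-crank, x = r cosθ + √(L² − r² sin²θ), so v = −rω sinθ·[1 + r cosθ/√(L² − r² sin²θ)].
With r = 0.0193 m, L = 0.0572 m, θ = 87.2°: √(L² − r² sin²θ) = 0.053854 m.
v = −0.0193·158.2·0.99881·[1 + 0.0193·0.04885/0.053854] = -3.1036 m/s.
|v| = 3.1036 m/s = 3103.6 mm/s.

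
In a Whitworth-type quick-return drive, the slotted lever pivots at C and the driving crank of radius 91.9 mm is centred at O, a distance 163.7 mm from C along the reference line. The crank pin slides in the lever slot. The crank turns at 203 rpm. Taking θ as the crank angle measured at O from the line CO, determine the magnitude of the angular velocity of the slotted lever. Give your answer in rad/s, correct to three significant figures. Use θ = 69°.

ω = 21.26 rad/s (from 203 rpm).
Crank pin A relative to C: A = (d + r cosθ, r sinθ); lever angle φ = atan2(r sinθ, d + r cosθ).
Differentiating tanφ: φ̇ = rω(d cosθ + r)/(d² + r² + 2dr cosθ).
d² + r² + 2dr cosθ = |CA|² = 0.0460259 m²;  d cosθ + r = +0.15056 m.
|ω_lever| = |0.0919·21.26·+0.15056| / 0.0460259 = 6.3909 rad/s.

6.39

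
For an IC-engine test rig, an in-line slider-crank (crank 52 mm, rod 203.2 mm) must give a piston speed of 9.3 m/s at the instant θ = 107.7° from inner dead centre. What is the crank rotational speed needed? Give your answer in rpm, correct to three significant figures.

For an in-line slider-crank, |v_piston| = rω|sinθ|·[1 + r cosθ/√(L² − r² sin²θ)].
With r = 0.052 m, L = 0.2032 m, θ = 107.7°: the bracketed kinematic factor |dx/dθ| = 0.045564 m.
ω = v/|dx/dθ| = 9.3/0.045564 = 204.11 rad/s.
N = 60ω/(2π) = 1949.1 rpm.

1950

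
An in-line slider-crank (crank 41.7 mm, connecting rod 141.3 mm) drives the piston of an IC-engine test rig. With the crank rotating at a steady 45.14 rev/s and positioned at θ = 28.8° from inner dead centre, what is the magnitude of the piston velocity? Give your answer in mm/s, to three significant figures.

ω = 2π·45.1 = 283.6 rad/s
For an in-line slider-crank, x = r cosθ + √(L² − r² sin²θ), so v = −rω sinθ·[1 + r cosθ/√(L² − r² sin²θ)].
With r = 0.0417 m, L = 0.1413 m, θ = 28.8°: √(L² − r² sin²θ) = 0.13986 m.
v = −0.0417·283.6·0.48175·[1 + 0.0417·0.87631/0.13986] = -7.1864 m/s.
|v| = 7.1864 m/s = 7186.4 mm/s.

7190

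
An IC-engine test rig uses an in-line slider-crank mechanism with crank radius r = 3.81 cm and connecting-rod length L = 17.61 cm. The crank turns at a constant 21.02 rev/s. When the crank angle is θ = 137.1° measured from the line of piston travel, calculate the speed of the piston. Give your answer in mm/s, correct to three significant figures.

2880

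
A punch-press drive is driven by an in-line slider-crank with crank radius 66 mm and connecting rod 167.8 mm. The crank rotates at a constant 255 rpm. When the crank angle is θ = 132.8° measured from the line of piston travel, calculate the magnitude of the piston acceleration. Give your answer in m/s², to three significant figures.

ω = 2π·255/60 = 26.7 rad/s
x(θ) = r cosθ + √(L² − r² sin²θ); with ω constant, a = ω²·d²x/dθ².
d²x/dθ² = −r cosθ − r²(cos2θ)/√u − r⁴ sin²2θ/(4u^{3/2}),  u = L² − r² sin²θ = 0.0258117 m².
Substituting r = 0.066 m, L = 0.1678 m, θ = 132.8°: d²x/dθ² = +0.045786 m.
a = ω²·d²x/dθ² = (26.7)²·(+0.045786) = +32.649 m/s²;  |a| = 32.649 m/s².

32.6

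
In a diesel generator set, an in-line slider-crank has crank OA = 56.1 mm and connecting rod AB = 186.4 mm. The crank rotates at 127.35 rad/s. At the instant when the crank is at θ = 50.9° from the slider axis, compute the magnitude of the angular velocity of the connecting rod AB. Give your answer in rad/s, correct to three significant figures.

24.9

ω = 127.3 rad/s
The rod makes angle φ with the slider axis where L sinφ = r sinθ; differentiating, L cosφ·φ̇ = r ω cosθ.
L cosφ = √(L² − r² sin²θ) = 0.18124 m.
|ω_rod| = r ω |cosθ| / √(L² − r² sin²θ) = 0.0561·127.3·0.63068/0.18124 = 24.86 rad/s.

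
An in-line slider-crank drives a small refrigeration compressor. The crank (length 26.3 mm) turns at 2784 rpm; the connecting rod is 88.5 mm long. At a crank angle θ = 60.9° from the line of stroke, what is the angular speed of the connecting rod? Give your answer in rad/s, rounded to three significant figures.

43.6

ω = 291.5 rad/s (converted from 2784 rpm).
The rod makes angle φ with the slider axis where L sinφ = r sinθ; differentiating, L cosφ·φ̇ = r ω cosθ.
L cosφ = √(L² − r² sin²θ) = 0.085464 m.
|ω_rod| = r ω |cosθ| / √(L² − r² sin²θ) = 0.0263·291.5·0.48634/0.085464 = 43.632 rad/s.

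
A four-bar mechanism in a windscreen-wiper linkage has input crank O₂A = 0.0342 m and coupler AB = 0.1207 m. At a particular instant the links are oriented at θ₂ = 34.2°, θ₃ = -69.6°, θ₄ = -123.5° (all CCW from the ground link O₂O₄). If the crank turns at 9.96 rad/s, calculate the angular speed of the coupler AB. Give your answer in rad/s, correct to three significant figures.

ω₂ = 9.96 rad/s
Differentiating the loop-closure r₂e^{iθ₂}+r₃e^{iθ₃}=r₁+r₄e^{iθ₄} gives r₂ω₂e^{iθ₂}+r₃ω₃e^{iθ₃}=r₄ω₄e^{iθ₄}.
Eliminating the other unknown: ω₃ = r₂ω₂ sin(θ₄−θ₂) / [r₃ sin(θ₃−θ₄)].
Numerator sine = -0.37946; denominator sine = +0.80799.
Result = 0.0342·9.96·(-0.37946) / (0.1207·(+0.80799)) = -1.3254 rad/s; magnitude 1.3254 rad/s.

1.33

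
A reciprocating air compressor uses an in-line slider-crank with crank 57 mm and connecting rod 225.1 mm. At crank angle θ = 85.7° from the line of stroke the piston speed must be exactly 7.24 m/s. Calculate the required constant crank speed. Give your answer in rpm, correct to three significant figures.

For an in-line slider-crank, |v_piston| = rω|sinθ|·[1 + r cosθ/√(L² − r² sin²θ)].
With r = 0.057 m, L = 0.2251 m, θ = 85.7°: the bracketed kinematic factor |dx/dθ| = 0.057955 m.
ω = v/|dx/dθ| = 7.24/0.057955 = 124.92 rad/s.
N = 60ω/(2π) = 1192.9 rpm.

1190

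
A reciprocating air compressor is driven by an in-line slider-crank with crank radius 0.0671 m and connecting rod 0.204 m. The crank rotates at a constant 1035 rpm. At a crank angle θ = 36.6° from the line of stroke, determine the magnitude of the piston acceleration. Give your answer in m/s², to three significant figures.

716

ω = 2π·1035/60 = 108.4 rad/s
x(θ) = r cosθ + √(L² − r² sin²θ); with ω constant, a = ω²·d²x/dθ².
d²x/dθ² = −r cosθ − r²(cos2θ)/√u − r⁴ sin²2θ/(4u^{3/2}),  u = L² − r² sin²θ = 0.0400155 m².
Substituting r = 0.0671 m, L = 0.204 m, θ = 36.6°: d²x/dθ² = -0.060955 m.
a = ω²·d²x/dθ² = (108.4)²·(-0.060955) = -716.05 m/s²;  |a| = 716.05 m/s².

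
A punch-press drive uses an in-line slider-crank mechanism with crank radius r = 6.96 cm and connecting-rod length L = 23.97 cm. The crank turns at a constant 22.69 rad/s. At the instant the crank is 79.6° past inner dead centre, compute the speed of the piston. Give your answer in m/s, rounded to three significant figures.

1.64

ω = 22.69 rad/s
For an in-line slider-crank, x = r cosθ + √(L² − r² sin²θ), so v = −rω sinθ·[1 + r cosθ/√(L² − r² sin²θ)].
With r = 0.0696 m, L = 0.2397 m, θ = 79.6°: √(L² − r² sin²θ) = 0.22972 m.
v = −0.0696·22.69·0.98357·[1 + 0.0696·0.18052/0.22972] = -1.6382 m/s.
|v| = 1.6382 m/s.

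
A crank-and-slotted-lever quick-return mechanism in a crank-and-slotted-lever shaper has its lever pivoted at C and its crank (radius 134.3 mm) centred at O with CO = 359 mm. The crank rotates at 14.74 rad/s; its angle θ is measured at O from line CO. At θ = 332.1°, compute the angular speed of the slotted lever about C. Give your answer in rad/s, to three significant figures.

ω = 14.74 rad/s
Crank pin A relative to C: A = (d + r cosθ, r sinθ); lever angle φ = atan2(r sinθ, d + r cosθ).
Differentiating tanφ: φ̇ = rω(d cosθ + r)/(d² + r² + 2dr cosθ).
d² + r² + 2dr cosθ = |CA|² = 0.232137 m²;  d cosθ + r = +0.45157 m.
|ω_lever| = |0.1343·14.74·+0.45157| / 0.232137 = 3.8508 rad/s.

3.85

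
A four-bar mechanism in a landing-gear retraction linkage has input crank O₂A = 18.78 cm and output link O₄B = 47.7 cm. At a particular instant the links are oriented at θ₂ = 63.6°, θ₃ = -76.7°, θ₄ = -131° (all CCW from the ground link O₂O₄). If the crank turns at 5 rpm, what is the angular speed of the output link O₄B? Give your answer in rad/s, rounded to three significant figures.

ω₂ = 0.5236 rad/s (from 5 rpm).
Differentiating the loop-closure r₂e^{iθ₂}+r₃e^{iθ₃}=r₁+r₄e^{iθ₄} gives r₂ω₂e^{iθ₂}+r₃ω₃e^{iθ₃}=r₄ω₄e^{iθ₄}.
Eliminating the other unknown: ω₄ = r₂ω₂ sin(θ₂−θ₃) / [r₄ sin(θ₄−θ₃)].
Numerator sine = +0.63877; denominator sine = -0.81208.
Result = 0.1878·0.5236·(+0.63877) / (0.477·(-0.81208)) = -0.16215 rad/s; magnitude 0.16215 rad/s.

0.162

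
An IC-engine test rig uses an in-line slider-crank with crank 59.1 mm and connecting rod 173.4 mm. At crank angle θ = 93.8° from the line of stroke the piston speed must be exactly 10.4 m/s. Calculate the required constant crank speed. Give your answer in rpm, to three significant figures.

For an in-line slider-crank, |v_piston| = rω|sinθ|·[1 + r cosθ/√(L² − r² sin²θ)].
With r = 0.0591 m, L = 0.1734 m, θ = 93.8°: the bracketed kinematic factor |dx/dθ| = 0.057554 m.
ω = v/|dx/dθ| = 10.4/0.057554 = 180.7 rad/s.
N = 60ω/(2π) = 1725.6 rpm.

1730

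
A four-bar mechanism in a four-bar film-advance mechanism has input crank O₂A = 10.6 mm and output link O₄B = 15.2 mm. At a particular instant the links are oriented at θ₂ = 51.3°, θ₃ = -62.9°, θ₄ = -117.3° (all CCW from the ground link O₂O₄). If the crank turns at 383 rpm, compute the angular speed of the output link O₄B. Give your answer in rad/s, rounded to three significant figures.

ω₂ = 40.11 rad/s (from 383 rpm).
Differentiating the loop-closure r₂e^{iθ₂}+r₃e^{iθ₃}=r₁+r₄e^{iθ₄} gives r₂ω₂e^{iθ₂}+r₃ω₃e^{iθ₃}=r₄ω₄e^{iθ₄}.
Eliminating the other unknown: ω₄ = r₂ω₂ sin(θ₂−θ₃) / [r₄ sin(θ₄−θ₃)].
Numerator sine = +0.91212; denominator sine = -0.81310.
Result = 0.0106·40.11·(+0.91212) / (0.0152·(-0.81310)) = -31.376 rad/s; magnitude 31.376 rad/s.

31.4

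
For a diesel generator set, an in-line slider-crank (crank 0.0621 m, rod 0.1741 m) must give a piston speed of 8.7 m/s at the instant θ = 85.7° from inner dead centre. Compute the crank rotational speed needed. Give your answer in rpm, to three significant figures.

For an in-line slider-crank, |v_piston| = rω|sinθ|·[1 + r cosθ/√(L² − r² sin²θ)].
With r = 0.0621 m, L = 0.1741 m, θ = 85.7°: the bracketed kinematic factor |dx/dθ| = 0.063697 m.
ω = v/|dx/dθ| = 8.7/0.063697 = 136.58 rad/s.
N = 60ω/(2π) = 1304.3 rpm.

1300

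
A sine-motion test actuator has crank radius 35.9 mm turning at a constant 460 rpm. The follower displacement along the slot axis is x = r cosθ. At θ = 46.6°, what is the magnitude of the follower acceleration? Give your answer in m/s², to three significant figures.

ω = 48.17 rad/s (from 460 rpm).
x = r cosθ ⇒ ẍ = −rω² cosθ (ω constant).
|a| = rω²|cosθ| = 0.0359·(48.17)²·|cos 46.6°| = 57.237 m/s².

57.2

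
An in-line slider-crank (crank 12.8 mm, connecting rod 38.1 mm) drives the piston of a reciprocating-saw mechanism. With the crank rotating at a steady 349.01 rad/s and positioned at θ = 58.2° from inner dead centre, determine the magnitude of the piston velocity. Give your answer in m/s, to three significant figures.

ω = 349 rad/s
For an in-line slider-crank, x = r cosθ + √(L² − r² sin²θ), so v = −rω sinθ·[1 + r cosθ/√(L² − r² sin²θ)].
With r = 0.0128 m, L = 0.0381 m, θ = 58.2°: √(L² − r² sin²θ) = 0.036514 m.
v = −0.0128·349·0.84989·[1 + 0.0128·0.52696/0.036514] = -4.4981 m/s.
|v| = 4.4981 m/s.

4.50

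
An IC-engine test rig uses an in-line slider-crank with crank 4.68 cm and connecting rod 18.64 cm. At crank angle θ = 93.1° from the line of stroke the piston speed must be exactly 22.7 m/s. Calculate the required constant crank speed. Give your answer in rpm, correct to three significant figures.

4700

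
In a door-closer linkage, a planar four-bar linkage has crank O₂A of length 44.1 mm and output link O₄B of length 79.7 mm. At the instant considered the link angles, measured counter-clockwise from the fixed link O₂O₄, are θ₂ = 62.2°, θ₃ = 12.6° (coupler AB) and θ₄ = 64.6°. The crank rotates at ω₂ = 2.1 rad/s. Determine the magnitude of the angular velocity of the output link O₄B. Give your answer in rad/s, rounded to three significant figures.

1.12

ω₂ = 2.1 rad/s
Differentiating the loop-closure r₂e^{iθ₂}+r₃e^{iθ₃}=r₁+r₄e^{iθ₄} gives r₂ω₂e^{iθ₂}+r₃ω₃e^{iθ₃}=r₄ω₄e^{iθ₄}.
Eliminating the other unknown: ω₄ = r₂ω₂ sin(θ₂−θ₃) / [r₄ sin(θ₄−θ₃)].
Numerator sine = +0.76154; denominator sine = +0.78801.
Result = 0.0441·2.1·(+0.76154) / (0.0797·(+0.78801)) = +1.1229 rad/s; magnitude 1.1229 rad/s.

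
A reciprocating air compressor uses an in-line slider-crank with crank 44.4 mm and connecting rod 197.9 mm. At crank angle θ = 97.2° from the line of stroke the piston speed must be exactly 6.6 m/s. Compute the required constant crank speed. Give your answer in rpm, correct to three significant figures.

For an in-line slider-crank, |v_piston| = rω|sinθ|·[1 + r cosθ/√(L² − r² sin²θ)].
With r = 0.0444 m, L = 0.1979 m, θ = 97.2°: the bracketed kinematic factor |dx/dθ| = 0.042779 m.
ω = v/|dx/dθ| = 6.6/0.042779 = 154.28 rad/s.
N = 60ω/(2π) = 1473.3 rpm.

1470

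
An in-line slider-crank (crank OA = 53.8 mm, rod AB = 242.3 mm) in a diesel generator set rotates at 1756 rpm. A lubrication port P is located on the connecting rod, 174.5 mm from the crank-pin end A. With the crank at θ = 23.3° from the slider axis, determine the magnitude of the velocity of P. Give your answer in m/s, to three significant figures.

ω = 183.9 rad/s.  Crank-pin speed |V_A| = rω = 9.8932 m/s, perpendicular to OA.
Rod angle: sinφ = −(r/L) sinθ ⇒ φ = -5.039°; ω_rod = −rω cosθ/√(L²−r²sin²θ) = -37.646 rad/s.
V_P = V_A + ω_rod × AP, with AP = 0.1745 m along the rod.
Components: V_Px = −rω sinθ − a·ω_rod·sinφ = -4.4901 m/s;  V_Py = rω cosθ + a·ω_rod·cosφ = +2.5425 m/s.
|V_P| = √(V_Px² + V_Py²) = 5.16 m/s.

5.16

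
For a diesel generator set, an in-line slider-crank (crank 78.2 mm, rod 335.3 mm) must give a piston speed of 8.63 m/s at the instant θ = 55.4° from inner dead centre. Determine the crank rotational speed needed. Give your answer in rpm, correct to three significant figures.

1130

For an in-line slider-crank, |v_piston| = rω|sinθ|·[1 + r cosθ/√(L² − r² sin²θ)].
With r = 0.0782 m, L = 0.3353 m, θ = 55.4°: the bracketed kinematic factor |dx/dθ| = 0.073056 m.
ω = v/|dx/dθ| = 8.63/0.073056 = 118.13 rad/s.
N = 60ω/(2π) = 1128.1 rpm.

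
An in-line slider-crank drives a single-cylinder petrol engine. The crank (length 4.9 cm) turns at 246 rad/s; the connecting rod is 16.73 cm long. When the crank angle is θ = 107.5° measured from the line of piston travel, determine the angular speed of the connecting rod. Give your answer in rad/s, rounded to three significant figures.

ω = 246 rad/s
The rod makes angle φ with the slider axis where L sinφ = r sinθ; differentiating, L cosφ·φ̇ = r ω cosθ.
L cosφ = √(L² − r² sin²θ) = 0.16064 m.
|ω_rod| = r ω |cosθ| / √(L² − r² sin²θ) = 0.049·246·0.30071/0.16064 = 22.564 rad/s.

22.6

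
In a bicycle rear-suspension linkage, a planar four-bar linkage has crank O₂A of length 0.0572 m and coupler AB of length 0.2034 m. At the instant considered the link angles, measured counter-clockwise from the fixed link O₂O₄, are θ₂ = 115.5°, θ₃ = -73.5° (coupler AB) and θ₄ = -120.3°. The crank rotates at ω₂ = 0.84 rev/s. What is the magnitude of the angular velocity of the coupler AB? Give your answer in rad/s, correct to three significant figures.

1.68

ω₂ = 5.278 rad/s (from 0.84 rev/s).
Differentiating the loop-closure r₂e^{iθ₂}+r₃e^{iθ₃}=r₁+r₄e^{iθ₄} gives r₂ω₂e^{iθ₂}+r₃ω₃e^{iθ₃}=r₄ω₄e^{iθ₄}.
Eliminating the other unknown: ω₃ = r₂ω₂ sin(θ₄−θ₂) / [r₃ sin(θ₃−θ₄)].
Numerator sine = +0.82708; denominator sine = +0.72897.
Result = 0.0572·5.278·(+0.82708) / (0.2034·(+0.72897)) = +1.684 rad/s; magnitude 1.684 rad/s.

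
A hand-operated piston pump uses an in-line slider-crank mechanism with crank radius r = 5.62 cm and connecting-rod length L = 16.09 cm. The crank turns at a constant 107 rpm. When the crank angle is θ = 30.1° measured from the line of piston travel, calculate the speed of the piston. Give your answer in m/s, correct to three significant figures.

ω = 2π·107/60 = 11.21 rad/s
For an in-line slider-crank, x = r cosθ + √(L² − r² sin²θ), so v = −rω sinθ·[1 + r cosθ/√(L² − r² sin²θ)].
With r = 0.0562 m, L = 0.1609 m, θ = 30.1°: √(L² − r² sin²θ) = 0.15841 m.
v = −0.0562·11.21·0.50151·[1 + 0.0562·0.86515/0.15841] = -0.41274 m/s.
|v| = 0.41274 m/s.

0.413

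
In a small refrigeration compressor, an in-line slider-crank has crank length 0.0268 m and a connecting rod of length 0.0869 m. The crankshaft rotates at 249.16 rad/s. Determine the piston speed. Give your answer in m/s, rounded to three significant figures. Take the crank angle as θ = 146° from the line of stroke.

2.76

ω = 249.2 rad/s
For an in-line slider-crank, x = r cosθ + √(L² − r² sin²θ), so v = −rω sinθ·[1 + r cosθ/√(L² − r² sin²θ)].
With r = 0.0268 m, L = 0.0869 m, θ = 146°: √(L² − r² sin²θ) = 0.085598 m.
v = −0.0268·249.2·0.55919·[1 + 0.0268·-0.82904/0.085598] = -2.7648 m/s.
|v| = 2.7648 m/s.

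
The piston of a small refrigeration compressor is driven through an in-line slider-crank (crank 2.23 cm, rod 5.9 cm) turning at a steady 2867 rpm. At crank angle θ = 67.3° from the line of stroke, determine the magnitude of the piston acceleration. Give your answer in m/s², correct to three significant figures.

223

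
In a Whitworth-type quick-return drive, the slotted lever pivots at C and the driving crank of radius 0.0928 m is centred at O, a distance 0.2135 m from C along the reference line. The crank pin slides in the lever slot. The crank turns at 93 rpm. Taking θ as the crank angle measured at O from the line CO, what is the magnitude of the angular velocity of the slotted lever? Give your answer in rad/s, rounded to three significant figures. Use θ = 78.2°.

ω = 9.739 rad/s (from 93 rpm).
Crank pin A relative to C: A = (d + r cosθ, r sinθ); lever angle φ = atan2(r sinθ, d + r cosθ).
Differentiating tanφ: φ̇ = rω(d cosθ + r)/(d² + r² + 2dr cosθ).
d² + r² + 2dr cosθ = |CA|² = 0.0622974 m²;  d cosθ + r = +0.13646 m.
|ω_lever| = |0.0928·9.739·+0.13646| / 0.0622974 = 1.9797 rad/s.

1.98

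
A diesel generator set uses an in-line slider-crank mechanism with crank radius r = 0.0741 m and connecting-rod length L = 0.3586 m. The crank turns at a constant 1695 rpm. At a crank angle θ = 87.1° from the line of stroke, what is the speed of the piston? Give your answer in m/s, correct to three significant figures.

13.3

ω = 2π·1695/60 = 177.5 rad/s
For an in-line slider-crank, x = r cosθ + √(L² − r² sin²θ), so v = −rω sinθ·[1 + r cosθ/√(L² − r² sin²θ)].
With r = 0.0741 m, L = 0.3586 m, θ = 87.1°: √(L² − r² sin²θ) = 0.35088 m.
v = −0.0741·177.5·0.99872·[1 + 0.0741·0.05059/0.35088] = -13.276 m/s.
|v| = 13.276 m/s.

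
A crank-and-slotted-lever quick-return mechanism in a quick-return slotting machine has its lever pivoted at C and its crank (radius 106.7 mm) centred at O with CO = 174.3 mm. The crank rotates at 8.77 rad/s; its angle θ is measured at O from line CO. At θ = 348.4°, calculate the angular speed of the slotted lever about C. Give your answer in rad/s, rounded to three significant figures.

ω = 8.77 rad/s
Crank pin A relative to C: A = (d + r cosθ, r sinθ); lever angle φ = atan2(r sinθ, d + r cosθ).
Differentiating tanφ: φ̇ = rω(d cosθ + r)/(d² + r² + 2dr cosθ).
d² + r² + 2dr cosθ = |CA|² = 0.0782013 m²;  d cosθ + r = +0.27744 m.
|ω_lever| = |0.1067·8.77·+0.27744| / 0.0782013 = 3.3199 rad/s.

3.32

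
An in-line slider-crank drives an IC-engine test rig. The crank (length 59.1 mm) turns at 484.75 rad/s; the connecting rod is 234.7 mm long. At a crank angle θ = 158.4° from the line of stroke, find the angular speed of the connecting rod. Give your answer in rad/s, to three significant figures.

114

ω = 484.8 rad/s
The rod makes angle φ with the slider axis where L sinφ = r sinθ; differentiating, L cosφ·φ̇ = r ω cosθ.
L cosφ = √(L² − r² sin²θ) = 0.23369 m.
|ω_rod| = r ω |cosθ| / √(L² − r² sin²θ) = 0.0591·484.8·0.92978/0.23369 = 113.98 rad/s.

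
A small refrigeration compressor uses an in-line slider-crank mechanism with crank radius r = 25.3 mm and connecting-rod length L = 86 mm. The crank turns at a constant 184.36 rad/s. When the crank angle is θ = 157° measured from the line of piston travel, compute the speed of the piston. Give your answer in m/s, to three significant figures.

1.33

ω = 184.4 rad/s
For an in-line slider-crank, x = r cosθ + √(L² − r² sin²θ), so v = −rω sinθ·[1 + r cosθ/√(L² − r² sin²θ)].
With r = 0.0253 m, L = 0.086 m, θ = 157°: √(L² − r² sin²θ) = 0.08543 m.
v = −0.0253·184.4·0.39073·[1 + 0.0253·-0.92050/0.08543] = -1.3257 m/s.
|v| = 1.3257 m/s.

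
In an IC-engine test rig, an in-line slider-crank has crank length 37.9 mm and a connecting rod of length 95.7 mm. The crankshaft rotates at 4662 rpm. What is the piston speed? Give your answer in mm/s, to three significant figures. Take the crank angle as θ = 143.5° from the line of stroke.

ω = 2π·4662/60 = 488.2 rad/s
For an in-line slider-crank, x = r cosθ + √(L² − r² sin²θ), so v = −rω sinθ·[1 + r cosθ/√(L² − r² sin²θ)].
With r = 0.0379 m, L = 0.0957 m, θ = 143.5°: √(L² − r² sin²θ) = 0.093007 m.
v = −0.0379·488.2·0.59482·[1 + 0.0379·-0.80386/0.093007] = -7.4007 m/s.
|v| = 7.4007 m/s = 7400.7 mm/s.

7400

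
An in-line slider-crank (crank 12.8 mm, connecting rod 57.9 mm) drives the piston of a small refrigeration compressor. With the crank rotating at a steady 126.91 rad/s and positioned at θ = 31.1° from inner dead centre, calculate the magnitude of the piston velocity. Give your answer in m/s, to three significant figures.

0.999

ω = 126.9 rad/s
For an in-line slider-crank, x = r cosθ + √(L² − r² sin²θ), so v = −rω sinθ·[1 + r cosθ/√(L² − r² sin²θ)].
With r = 0.0128 m, L = 0.0579 m, θ = 31.1°: √(L² − r² sin²θ) = 0.057521 m.
v = −0.0128·126.9·0.51653·[1 + 0.0128·0.85627/0.057521] = -0.99896 m/s.
|v| = 0.99896 m/s.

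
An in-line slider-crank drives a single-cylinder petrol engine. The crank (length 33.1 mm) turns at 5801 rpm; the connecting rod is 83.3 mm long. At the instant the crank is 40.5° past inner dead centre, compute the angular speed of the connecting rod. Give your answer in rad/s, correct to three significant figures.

190

ω = 607.5 rad/s (converted from 5801 rpm).
The rod makes angle φ with the slider axis where L sinφ = r sinθ; differentiating, L cosφ·φ̇ = r ω cosθ.
L cosφ = √(L² − r² sin²θ) = 0.080478 m.
|ω_rod| = r ω |cosθ| / √(L² − r² sin²θ) = 0.0331·607.5·0.76041/0.080478 = 189.99 rad/s.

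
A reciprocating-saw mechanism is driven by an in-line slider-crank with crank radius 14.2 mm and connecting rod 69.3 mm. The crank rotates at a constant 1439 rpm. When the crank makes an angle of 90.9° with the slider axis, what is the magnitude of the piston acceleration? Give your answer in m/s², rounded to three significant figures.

72.5

ω = 2π·1439/60 = 150.7 rad/s
x(θ) = r cosθ + √(L² − r² sin²θ); with ω constant, a = ω²·d²x/dθ².
d²x/dθ² = −r cosθ − r²(cos2θ)/√u − r⁴ sin²2θ/(4u^{3/2}),  u = L² − r² sin²θ = 0.0046009 m².
Substituting r = 0.0142 m, L = 0.0693 m, θ = 90.9°: d²x/dθ² = +0.0031943 m.
a = ω²·d²x/dθ² = (150.7)²·(+0.0031943) = +72.536 m/s²;  |a| = 72.536 m/s².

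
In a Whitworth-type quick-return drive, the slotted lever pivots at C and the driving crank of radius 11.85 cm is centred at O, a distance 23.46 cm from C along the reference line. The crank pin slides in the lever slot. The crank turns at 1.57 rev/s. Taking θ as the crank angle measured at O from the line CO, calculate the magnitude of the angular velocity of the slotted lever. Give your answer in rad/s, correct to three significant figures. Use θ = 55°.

2.93

ω = 9.865 rad/s (from 1.57 rev/s).
Crank pin A relative to C: A = (d + r cosθ, r sinθ); lever angle φ = atan2(r sinθ, d + r cosθ).
Differentiating tanφ: φ̇ = rω(d cosθ + r)/(d² + r² + 2dr cosθ).
d² + r² + 2dr cosθ = |CA|² = 0.10097 m²;  d cosθ + r = +0.25306 m.
|ω_lever| = |0.1185·9.865·+0.25306| / 0.10097 = 2.9297 rad/s.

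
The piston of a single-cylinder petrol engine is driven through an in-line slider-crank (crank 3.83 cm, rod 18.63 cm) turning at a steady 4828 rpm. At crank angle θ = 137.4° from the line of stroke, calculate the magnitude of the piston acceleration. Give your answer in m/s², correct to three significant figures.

7010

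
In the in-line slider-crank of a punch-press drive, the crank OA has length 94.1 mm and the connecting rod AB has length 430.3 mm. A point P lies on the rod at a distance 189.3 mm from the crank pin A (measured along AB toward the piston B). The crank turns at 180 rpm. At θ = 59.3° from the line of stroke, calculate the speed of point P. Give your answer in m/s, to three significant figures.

1.68

ω = 18.85 rad/s.  Crank-pin speed |V_A| = rω = 1.7737 m/s, perpendicular to OA.
Rod angle: sinφ = −(r/L) sinθ ⇒ φ = -10.838°; ω_rod = −rω cosθ/√(L²−r²sin²θ) = -2.1427 rad/s.
V_P = V_A + ω_rod × AP, with AP = 0.1893 m along the rod.
Components: V_Px = −rω sinθ − a·ω_rod·sinφ = -1.6014 m/s;  V_Py = rω cosθ + a·ω_rod·cosφ = +0.50719 m/s.
|V_P| = √(V_Px² + V_Py²) = 1.6798 m/s.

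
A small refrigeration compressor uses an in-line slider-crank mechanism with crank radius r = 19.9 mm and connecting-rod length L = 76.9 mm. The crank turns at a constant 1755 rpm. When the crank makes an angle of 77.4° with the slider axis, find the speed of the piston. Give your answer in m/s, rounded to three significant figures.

3.78

ω = 2π·1755/60 = 183.8 rad/s
For an in-line slider-crank, x = r cosθ + √(L² − r² sin²θ), so v = −rω sinθ·[1 + r cosθ/√(L² − r² sin²θ)].
With r = 0.0199 m, L = 0.0769 m, θ = 77.4°: √(L² − r² sin²θ) = 0.074407 m.
v = −0.0199·183.8·0.97592·[1 + 0.0199·0.21814/0.074407] = -3.7774 m/s.
|v| = 3.7774 m/s.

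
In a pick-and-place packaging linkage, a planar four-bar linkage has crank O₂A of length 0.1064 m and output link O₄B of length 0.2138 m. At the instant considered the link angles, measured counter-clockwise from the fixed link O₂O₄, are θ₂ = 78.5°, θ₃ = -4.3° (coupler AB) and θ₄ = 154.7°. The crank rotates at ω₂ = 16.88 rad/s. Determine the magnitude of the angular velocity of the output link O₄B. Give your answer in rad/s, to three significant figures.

ω₂ = 16.88 rad/s
Differentiating the loop-closure r₂e^{iθ₂}+r₃e^{iθ₃}=r₁+r₄e^{iθ₄} gives r₂ω₂e^{iθ₂}+r₃ω₃e^{iθ₃}=r₄ω₄e^{iθ₄}.
Eliminating the other unknown: ω₄ = r₂ω₂ sin(θ₂−θ₃) / [r₄ sin(θ₄−θ₃)].
Numerator sine = +0.99211; denominator sine = +0.35837.
Result = 0.1064·16.88·(+0.99211) / (0.2138·(+0.35837)) = +23.256 rad/s; magnitude 23.256 rad/s.

23.3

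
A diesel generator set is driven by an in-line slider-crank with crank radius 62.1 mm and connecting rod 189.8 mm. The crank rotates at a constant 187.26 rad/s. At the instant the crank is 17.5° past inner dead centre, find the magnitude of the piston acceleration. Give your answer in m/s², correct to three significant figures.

ω = 187.3 rad/s
x(θ) = r cosθ + √(L² − r² sin²θ); with ω constant, a = ω²·d²x/dθ².
d²x/dθ² = −r cosθ − r²(cos2θ)/√u − r⁴ sin²2θ/(4u^{3/2}),  u = L² − r² sin²θ = 0.0356753 m².
Substituting r = 0.0621 m, L = 0.1898 m, θ = 17.5°: d²x/dθ² = -0.076132 m.
a = ω²·d²x/dθ² = (187.3)²·(-0.076132) = -2669.7 m/s²;  |a| = 2669.7 m/s².

2670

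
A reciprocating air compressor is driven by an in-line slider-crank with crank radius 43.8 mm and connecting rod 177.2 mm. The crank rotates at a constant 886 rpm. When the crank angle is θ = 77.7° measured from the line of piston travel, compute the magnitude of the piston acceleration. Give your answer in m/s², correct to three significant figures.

6.73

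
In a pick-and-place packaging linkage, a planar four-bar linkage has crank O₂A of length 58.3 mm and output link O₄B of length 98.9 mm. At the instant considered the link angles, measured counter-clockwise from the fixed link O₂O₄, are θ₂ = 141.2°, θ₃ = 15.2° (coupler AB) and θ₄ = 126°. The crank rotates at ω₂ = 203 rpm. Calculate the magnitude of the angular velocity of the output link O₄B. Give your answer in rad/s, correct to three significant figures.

10.8

ω₂ = 21.26 rad/s (from 203 rpm).
Differentiating the loop-closure r₂e^{iθ₂}+r₃e^{iθ₃}=r₁+r₄e^{iθ₄} gives r₂ω₂e^{iθ₂}+r₃ω₃e^{iθ₃}=r₄ω₄e^{iθ₄}.
Eliminating the other unknown: ω₄ = r₂ω₂ sin(θ₂−θ₃) / [r₄ sin(θ₄−θ₃)].
Numerator sine = +0.80902; denominator sine = +0.93483.
Result = 0.0583·21.26·(+0.80902) / (0.0989·(+0.93483)) = +10.845 rad/s; magnitude 10.845 rad/s.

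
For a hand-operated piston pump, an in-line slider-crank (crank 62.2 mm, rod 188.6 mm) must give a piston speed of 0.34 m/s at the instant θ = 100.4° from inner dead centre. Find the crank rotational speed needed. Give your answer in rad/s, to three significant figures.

5.93

For an in-line slider-crank, |v_piston| = rω|sinθ|·[1 + r cosθ/√(L² − r² sin²θ)].
With r = 0.0622 m, L = 0.1886 m, θ = 100.4°: the bracketed kinematic factor |dx/dθ| = 0.057328 m.
ω = v/|dx/dθ| = 0.34/0.057328 = 5.9308 rad/s.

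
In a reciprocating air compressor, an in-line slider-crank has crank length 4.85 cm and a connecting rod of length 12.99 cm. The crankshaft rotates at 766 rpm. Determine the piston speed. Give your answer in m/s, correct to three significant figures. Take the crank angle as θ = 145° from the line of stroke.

ω = 2π·766/60 = 80.22 rad/s
For an in-line slider-crank, x = r cosθ + √(L² − r² sin²θ), so v = −rω sinθ·[1 + r cosθ/√(L² − r² sin²θ)].
With r = 0.0485 m, L = 0.1299 m, θ = 145°: √(L² − r² sin²θ) = 0.12689 m.
v = −0.0485·80.22·0.57358·[1 + 0.0485·-0.81915/0.12689] = -1.5328 m/s.
|v| = 1.5328 m/s.

1.53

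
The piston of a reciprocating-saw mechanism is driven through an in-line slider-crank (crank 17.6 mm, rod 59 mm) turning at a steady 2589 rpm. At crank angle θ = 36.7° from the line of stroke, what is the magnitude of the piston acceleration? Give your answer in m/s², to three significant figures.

ω = 2π·2589/60 = 271.1 rad/s
x(θ) = r cosθ + √(L² − r² sin²θ); with ω constant, a = ω²·d²x/dθ².
d²x/dθ² = −r cosθ − r²(cos2θ)/√u − r⁴ sin²2θ/(4u^{3/2}),  u = L² − r² sin²θ = 0.00337037 m².
Substituting r = 0.0176 m, L = 0.059 m, θ = 36.7°: d²x/dθ² = -0.015748 m.
a = ω²·d²x/dθ² = (271.1)²·(-0.015748) = -1157.6 m/s²;  |a| = 1157.6 m/s².

1160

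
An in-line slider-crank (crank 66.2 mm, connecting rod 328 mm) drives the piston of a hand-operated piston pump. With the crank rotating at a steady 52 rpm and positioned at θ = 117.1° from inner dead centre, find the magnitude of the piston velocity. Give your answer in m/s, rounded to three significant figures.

0.291

ω = 2π·52/60 = 5.445 rad/s
For an in-line slider-crank, x = r cosθ + √(L² − r² sin²θ), so v = −rω sinθ·[1 + r cosθ/√(L² − r² sin²θ)].
With r = 0.0662 m, L = 0.328 m, θ = 117.1°: √(L² − r² sin²θ) = 0.32266 m.
v = −0.0662·5.445·0.89021·[1 + 0.0662·-0.45554/0.32266] = -0.29092 m/s.
|v| = 0.29092 m/s.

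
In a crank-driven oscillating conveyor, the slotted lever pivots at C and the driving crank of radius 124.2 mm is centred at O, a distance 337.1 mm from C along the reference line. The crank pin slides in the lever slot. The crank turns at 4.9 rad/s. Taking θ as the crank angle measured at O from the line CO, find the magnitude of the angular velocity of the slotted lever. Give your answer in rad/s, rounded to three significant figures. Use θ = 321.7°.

1.21

ω = 4.9 rad/s
Crank pin A relative to C: A = (d + r cosθ, r sinθ); lever angle φ = atan2(r sinθ, d + r cosθ).
Differentiating tanφ: φ̇ = rω(d cosθ + r)/(d² + r² + 2dr cosθ).
d² + r² + 2dr cosθ = |CA|² = 0.194776 m²;  d cosθ + r = +0.38875 m.
|ω_lever| = |0.1242·4.9·+0.38875| / 0.194776 = 1.2146 rad/s.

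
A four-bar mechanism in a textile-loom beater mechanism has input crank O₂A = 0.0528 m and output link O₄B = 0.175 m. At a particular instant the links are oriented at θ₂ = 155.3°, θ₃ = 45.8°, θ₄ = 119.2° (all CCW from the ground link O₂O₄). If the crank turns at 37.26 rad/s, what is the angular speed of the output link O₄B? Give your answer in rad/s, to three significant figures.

ω₂ = 37.26 rad/s
Differentiating the loop-closure r₂e^{iθ₂}+r₃e^{iθ₃}=r₁+r₄e^{iθ₄} gives r₂ω₂e^{iθ₂}+r₃ω₃e^{iθ₃}=r₄ω₄e^{iθ₄}.
Eliminating the other unknown: ω₄ = r₂ω₂ sin(θ₂−θ₃) / [r₄ sin(θ₄−θ₃)].
Numerator sine = +0.94264; denominator sine = +0.95832.
Result = 0.0528·37.26·(+0.94264) / (0.175·(+0.95832)) = +11.058 rad/s; magnitude 11.058 rad/s.

11.1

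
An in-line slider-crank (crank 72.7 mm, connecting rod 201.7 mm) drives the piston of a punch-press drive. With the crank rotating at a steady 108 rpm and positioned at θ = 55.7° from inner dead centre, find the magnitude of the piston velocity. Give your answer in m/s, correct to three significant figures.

ω = 2π·108/60 = 11.31 rad/s
For an in-line slider-crank, x = r cosθ + √(L² − r² sin²θ), so v = −rω sinθ·[1 + r cosθ/√(L² − r² sin²θ)].
With r = 0.0727 m, L = 0.2017 m, θ = 55.7°: √(L² − r² sin²θ) = 0.19255 m.
v = −0.0727·11.31·0.82610·[1 + 0.0727·0.56353/0.19255] = -0.82375 m/s.
|v| = 0.82375 m/s.

0.824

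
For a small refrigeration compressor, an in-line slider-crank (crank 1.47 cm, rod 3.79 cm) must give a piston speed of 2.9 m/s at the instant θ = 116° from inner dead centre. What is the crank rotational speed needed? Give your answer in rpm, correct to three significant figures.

2560

For an in-line slider-crank, |v_piston| = rω|sinθ|·[1 + r cosθ/√(L² − r² sin²θ)].
With r = 0.0147 m, L = 0.0379 m, θ = 116°: the bracketed kinematic factor |dx/dθ| = 0.010815 m.
ω = v/|dx/dθ| = 2.9/0.010815 = 268.13 rad/s.
N = 60ω/(2π) = 2560.5 rpm.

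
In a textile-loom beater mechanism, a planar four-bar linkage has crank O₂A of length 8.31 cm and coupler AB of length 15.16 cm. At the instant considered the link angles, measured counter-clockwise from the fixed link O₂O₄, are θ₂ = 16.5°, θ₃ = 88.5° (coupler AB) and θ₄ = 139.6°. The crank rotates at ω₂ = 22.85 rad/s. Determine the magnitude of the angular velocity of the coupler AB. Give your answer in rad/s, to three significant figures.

13.5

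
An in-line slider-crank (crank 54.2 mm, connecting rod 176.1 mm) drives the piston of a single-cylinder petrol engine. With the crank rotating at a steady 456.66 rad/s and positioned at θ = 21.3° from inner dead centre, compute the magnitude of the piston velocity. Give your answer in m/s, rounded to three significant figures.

ω = 456.7 rad/s
For an in-line slider-crank, x = r cosθ + √(L² − r² sin²θ), so v = −rω sinθ·[1 + r cosθ/√(L² − r² sin²θ)].
With r = 0.0542 m, L = 0.1761 m, θ = 21.3°: √(L² − r² sin²θ) = 0.175 m.
v = −0.0542·456.7·0.36325·[1 + 0.0542·0.93169/0.175] = -11.585 m/s.
|v| = 11.585 m/s.

11.6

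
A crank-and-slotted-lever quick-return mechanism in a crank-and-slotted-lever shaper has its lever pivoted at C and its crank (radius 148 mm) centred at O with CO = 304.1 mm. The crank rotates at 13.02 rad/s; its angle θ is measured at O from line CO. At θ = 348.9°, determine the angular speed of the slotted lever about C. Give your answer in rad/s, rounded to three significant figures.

4.24

ω = 13.02 rad/s
Crank pin A relative to C: A = (d + r cosθ, r sinθ); lever angle φ = atan2(r sinθ, d + r cosθ).
Differentiating tanφ: φ̇ = rω(d cosθ + r)/(d² + r² + 2dr cosθ).
d² + r² + 2dr cosθ = |CA|² = 0.20271 m²;  d cosθ + r = +0.44641 m.
|ω_lever| = |0.148·13.02·+0.44641| / 0.20271 = 4.2436 rad/s.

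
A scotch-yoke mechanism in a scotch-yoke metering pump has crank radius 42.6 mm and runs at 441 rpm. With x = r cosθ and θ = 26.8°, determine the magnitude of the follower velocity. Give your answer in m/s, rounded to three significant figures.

ω = 46.18 rad/s (from 441 rpm).
x = r cosθ ⇒ ẋ = −rω sinθ.
|v| = rω|sinθ| = 0.0426·46.18·|sin 26.8°| = 0.88702 m/s.

0.887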